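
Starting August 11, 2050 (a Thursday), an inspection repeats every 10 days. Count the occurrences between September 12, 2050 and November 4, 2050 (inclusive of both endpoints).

5

Occurrences land 10·i days after August 11, 2050 for i = 0, 1, 2, …
September 12, 2050 is 32 days after the start; 32 ÷ 10 = 3 remainder 2; since the remainder is 2, round up to i = 4. First occurrence in the window: #5 on September 20, 2050 (4×10 = 40 days in).
November 4, 2050 is 85 days after the start; 85 ÷ 10 = 8 remainder 5. Last occurrence in the window: #9 on October 30, 2050.
Occurrences #5 through #9: 5 in total.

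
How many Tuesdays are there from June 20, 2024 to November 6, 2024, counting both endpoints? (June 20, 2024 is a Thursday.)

20

June 20, 2024 is a Thursday; the first Tuesday on or after it is June 25, 2024 (5 days later).
From June 25, 2024 to November 6, 2024: 5 + 31 + 31 + 30 + 31 + 6 = 134 days (rest of June, July, August, September, October, November).
134 ÷ 7 = 19 full weeks with remainder 1, so 19 more Tuesdays after the first → 20.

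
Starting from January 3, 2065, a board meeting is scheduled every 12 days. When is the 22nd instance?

The 22nd occurrence is 21 intervals after the first: 21 × 12 = 252 days after January 3, 2065.
January has 31 days — 28 days to the end of January leaves 224.
February has 28 days (196 left).
March has 31 days (165 left).
April has 30 days (135 left).
May has 31 days (104 left).
June has 30 days (74 left).
July has 31 days (43 left).
August has 31 days (12 left).
12 days into September → September 12, 2065.

September 12, 2065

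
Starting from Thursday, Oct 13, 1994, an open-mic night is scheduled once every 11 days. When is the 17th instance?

The 17th occurrence is 16 intervals after the first: 16 × 11 = 176 days after Oct 13, 1994.
Oct has 31 days — 18 days to the end of Oct leaves 158.
Nov has 30 days (128 left).
Dec has 31 days (97 left).
Jan has 31 days (66 left).
Feb has 28 days (38 left).
Mar has 31 days (7 left).
7 days into Apr → Apr 7, 1995.

Apr 7, 1995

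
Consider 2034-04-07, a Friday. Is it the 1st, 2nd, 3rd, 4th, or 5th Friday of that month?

Day 7 falls in week ⌈7/7⌉ of the month.
Days 1–7 hold the 1st Friday, 8–14 the 2nd, 15–21 the 3rd, 22–28 the 4th, 29–31 the 5th.
7 is in the range for the 1st.

1st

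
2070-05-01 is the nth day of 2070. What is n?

121

Days in months before May: 31 + 28 + 31 + 30 = 120.
Plus 1 day into May → day 121.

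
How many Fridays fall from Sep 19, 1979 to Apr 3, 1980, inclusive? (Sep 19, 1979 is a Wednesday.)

28

Sep 19, 1979 is a Wednesday; the first Friday on or after it is Sep 21, 1979 (2 days later).
From Sep 21, 1979 to Apr 3, 1980: 9 + 31 + 30 + 31 + 31 + 29 + 31 + 3 = 195 days (rest of Sep, Oct, Nov, Dec, Jan, Feb, Mar, Apr).
195 ÷ 7 = 27 full weeks with remainder 6, so 27 more Fridays after the first → 28.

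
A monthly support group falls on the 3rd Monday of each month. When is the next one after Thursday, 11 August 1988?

15 August 1988

August 1988 starts on a Monday; its first Monday is the 1st, so the 3rd Monday is the 15th — 15 August 1988.
15 August 1988 is after 11 August 1988, so that is the next one.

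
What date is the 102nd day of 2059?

2059-04-12

January has 31 days (102 − 31 = 71 remain).
February has 28 days (71 − 28 = 43 remain).
March has 31 days (43 − 31 = 12 remain).
12 into April → April 12.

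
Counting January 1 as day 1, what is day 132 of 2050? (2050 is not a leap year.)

January has 31 days (132 − 31 = 101 remain).
February has 28 days (101 − 28 = 73 remain).
March has 31 days (73 − 31 = 42 remain).
April has 30 days (42 − 30 = 12 remain).
12 into May → May 12.

May 12, 2050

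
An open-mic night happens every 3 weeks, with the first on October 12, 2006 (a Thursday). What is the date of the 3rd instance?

The 3rd occurrence is 2 intervals after the first: 2 × 21 = 42 days after October 12, 2006.
October has 31 days — 19 days to the end of October leaves 23.
23 days into November → November 23, 2006.

November 23, 2006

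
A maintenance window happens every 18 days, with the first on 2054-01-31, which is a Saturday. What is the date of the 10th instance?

2054-07-12

The 10th occurrence is 9 intervals after the first: 9 × 18 = 162 days after 2054-01-31.
January has 31 days — 0 days to the end of January leaves 162.
February has 28 days (134 left).
March has 31 days (103 left).
April has 30 days (73 left).
May has 31 days (42 left).
June has 30 days (12 left).
12 days into July → 2054-07-12.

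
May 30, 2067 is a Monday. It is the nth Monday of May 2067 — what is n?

5th

Day 30 falls in week ⌈30/7⌉ of the month.
Days 1–7 hold the 1st Monday, 8–14 the 2nd, 15–21 the 3rd, 22–28 the 4th, 29–31 the 5th.
30 is in the range for the 5th.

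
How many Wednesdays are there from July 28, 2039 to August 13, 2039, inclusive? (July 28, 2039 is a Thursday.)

2

July 28, 2039 is a Thursday; the first Wednesday on or after it is August 3, 2039 (6 days later).
From August 3, 2039 to August 13, 2039 is 13 − 3 = 10 days.
10 ÷ 7 = 1 full weeks with remainder 3, so 1 more Wednesdays after the first → 2.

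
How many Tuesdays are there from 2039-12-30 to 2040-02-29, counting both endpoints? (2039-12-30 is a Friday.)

9

2039-12-30 is a Friday; the first Tuesday on or after it is 2040-01-03 (4 days later).
From 2040-01-03 to 2040-02-29: 28 + 29 = 57 days (rest of January, February).
57 ÷ 7 = 8 full weeks with remainder 1, so 8 more Tuesdays after the first → 9.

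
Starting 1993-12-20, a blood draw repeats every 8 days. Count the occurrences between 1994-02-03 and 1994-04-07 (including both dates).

8

Occurrences land 8·i days after 1993-12-20 for i = 0, 1, 2, …
1994-02-03 is 45 days after the start; 45 ÷ 8 = 5 remainder 5; since the remainder is 5, round up to i = 6. First occurrence in the window: #7 on 1994-02-06 (6×8 = 48 days in).
1994-04-07 is 108 days after the start; 108 ÷ 8 = 13 remainder 4. Last occurrence in the window: #14 on 1994-04-03.
Occurrences #7 through #14: 8 in total.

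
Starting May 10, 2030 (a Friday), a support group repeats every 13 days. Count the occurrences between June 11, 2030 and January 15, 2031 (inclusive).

17

Occurrences land 13·i days after May 10, 2030 for i = 0, 1, 2, …
June 11, 2030 is 32 days after the start; 32 ÷ 13 = 2 remainder 6; since the remainder is 6, round up to i = 3. First occurrence in the window: #4 on June 18, 2030 (3×13 = 39 days in).
January 15, 2031 is 250 days after the start; 250 ÷ 13 = 19 remainder 3. Last occurrence in the window: #20 on January 12, 2031.
Occurrences #4 through #20: 17 in total.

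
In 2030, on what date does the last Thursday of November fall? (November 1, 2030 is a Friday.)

28 November 2030

November 2030 begins on a Friday, so the first Thursday is November 7 (6 days later).
November 2030 has 30 days. Adding weeks: 7, 14, 21, 28 — the last one ≤ 30 is the 28th.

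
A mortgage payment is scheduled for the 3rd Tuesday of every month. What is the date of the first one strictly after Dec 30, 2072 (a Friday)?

Jan 17, 2073

Dec 2072 starts on a Thursday; its first Tuesday is the 6th, so the 3rd Tuesday is the 20th — Dec 20, 2072.
That is not after Dec 30, 2072, so look at Jan 2073.
Jan 2073 starts on a Sunday; its first Tuesday is the 3rd, so the 3rd Tuesday is the 17th — Jan 17, 2073.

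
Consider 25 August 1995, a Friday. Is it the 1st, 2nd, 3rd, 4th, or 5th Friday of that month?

4th

Day 25 falls in week ⌈25/7⌉ of the month.
Days 1–7 hold the 1st Friday, 8–14 the 2nd, 15–21 the 3rd, 22–28 the 4th, 29–31 the 5th.
25 is in the range for the 4th.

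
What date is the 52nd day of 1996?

January has 31 days (52 − 31 = 21 remain).
21 into February → February 21.

February 21, 1996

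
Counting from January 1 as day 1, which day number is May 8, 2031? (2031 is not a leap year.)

128

Days in months before May: 31 + 28 + 31 + 30 = 120.
Plus 8 days into May → day 128.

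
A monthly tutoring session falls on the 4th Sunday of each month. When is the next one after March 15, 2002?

March 24, 2002

March 2002 starts on a Friday; its first Sunday is the 3rd, so the 4th Sunday is the 24th — March 24, 2002.
March 24, 2002 is after March 15, 2002, so that is the next one.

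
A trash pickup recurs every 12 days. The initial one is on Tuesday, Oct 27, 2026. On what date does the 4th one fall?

The 4th occurrence is 3 intervals after the first: 3 × 12 = 36 days after Oct 27, 2026.
Oct has 31 days — 4 days to the end of Oct leaves 32.
Nov has 30 days (2 left).
2 days into Dec → Dec 2, 2026.

Dec 2, 2026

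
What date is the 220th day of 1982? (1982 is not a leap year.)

Jan has 31 days (220 − 31 = 189 remain).
Feb has 28 days (189 − 28 = 161 remain).
Mar has 31 days (161 − 31 = 130 remain).
Apr has 30 days (130 − 30 = 100 remain).
May has 31 days (100 − 31 = 69 remain).
Jun has 30 days (69 − 30 = 39 remain).
Jul has 31 days (39 − 31 = 8 remain).
8 into Aug → Aug 8.

Aug 8, 1982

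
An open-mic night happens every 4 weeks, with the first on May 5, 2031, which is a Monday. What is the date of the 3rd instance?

The 3rd occurrence is 2 intervals after the first: 2 × 28 = 56 days after May 5, 2031.
May has 31 days — 26 days to the end of May leaves 30.
30 days into Jun → Jun 30, 2031.

Jun 30, 2031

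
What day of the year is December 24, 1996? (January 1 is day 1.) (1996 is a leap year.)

Days in months before December: 31 + 29 + 31 + 30 + 31 + 30 + 31 + 31 + 30 + 31 + 30 = 335.
Plus 24 days into December → day 359.

359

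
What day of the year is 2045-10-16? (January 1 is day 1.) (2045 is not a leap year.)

Days in months before October: 31 + 28 + 31 + 30 + 31 + 30 + 31 + 31 + 30 = 273.
Plus 16 days into October → day 289.

289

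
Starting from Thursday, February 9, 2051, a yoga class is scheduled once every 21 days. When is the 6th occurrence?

May 25, 2051

The 6th occurrence is 5 intervals after the first: 5 × 21 = 105 days after February 9, 2051.
February has 28 days — 19 days to the end of February leaves 86.
March has 31 days (55 left).
April has 30 days (25 left).
25 days into May → May 25, 2051.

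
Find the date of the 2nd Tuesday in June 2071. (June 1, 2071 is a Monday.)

2071-06-09

June 2071 begins on a Monday, so the first Tuesday is June 2 (1 day later).
The 2nd Tuesday is 1 weeks later: 2 + 7 = 9.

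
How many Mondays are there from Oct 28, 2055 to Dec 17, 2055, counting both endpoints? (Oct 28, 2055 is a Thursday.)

7

Oct 28, 2055 is a Thursday; the first Monday on or after it is Nov 1, 2055 (4 days later).
From Nov 1, 2055 to Dec 17, 2055: 29 + 17 = 46 days (rest of Nov, Dec).
46 ÷ 7 = 6 full weeks with remainder 4, so 6 more Mondays after the first → 7.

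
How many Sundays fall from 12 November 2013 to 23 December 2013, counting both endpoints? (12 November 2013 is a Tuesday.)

12 November 2013 is a Tuesday; the first Sunday on or after it is 17 November 2013 (5 days later).
From 17 November 2013 to 23 December 2013: 13 + 23 = 36 days (rest of November, December).
36 ÷ 7 = 5 full weeks with remainder 1, so 5 more Sundays after the first → 6.

6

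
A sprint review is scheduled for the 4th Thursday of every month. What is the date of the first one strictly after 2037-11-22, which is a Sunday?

2037-11-26

November 2037 starts on a Sunday; its first Thursday is the 5th, so the 4th Thursday is the 26th — 2037-11-26.
2037-11-26 is after 2037-11-22, so that is the next one.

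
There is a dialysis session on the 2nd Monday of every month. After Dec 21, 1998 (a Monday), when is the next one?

Dec 1998 starts on a Tuesday; its first Monday is the 7th, so the 2nd Monday is the 14th — Dec 14, 1998.
That is not after Dec 21, 1998, so look at Jan 1999.
Jan 1999 starts on a Friday; its first Monday is the 4th, so the 2nd Monday is the 11th — Jan 11, 1999.

Jan 11, 1999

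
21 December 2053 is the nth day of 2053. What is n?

Days in months before December: 31 + 28 + 31 + 30 + 31 + 30 + 31 + 31 + 30 + 31 + 30 = 334.
Plus 21 days into December → day 355.

355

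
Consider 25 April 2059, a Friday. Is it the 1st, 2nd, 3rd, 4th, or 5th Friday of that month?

4th

Day 25 falls in week ⌈25/7⌉ of the month.
Days 1–7 hold the 1st Friday, 8–14 the 2nd, 15–21 the 3rd, 22–28 the 4th, 29–31 the 5th.
25 is in the range for the 4th.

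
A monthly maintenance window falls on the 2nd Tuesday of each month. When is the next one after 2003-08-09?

August 2003 starts on a Friday; its first Tuesday is the 5th, so the 2nd Tuesday is the 12th — 2003-08-12.
2003-08-12 is after 2003-08-09, so that is the next one.

2003-08-12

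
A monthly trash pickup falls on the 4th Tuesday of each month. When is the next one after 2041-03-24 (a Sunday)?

2041-03-26

March 2041 starts on a Friday; its first Tuesday is the 5th, so the 4th Tuesday is the 26th — 2041-03-26.
2041-03-26 is after 2041-03-24, so that is the next one.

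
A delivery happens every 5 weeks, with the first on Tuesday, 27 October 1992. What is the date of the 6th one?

20 April 1993

The 6th occurrence is 5 intervals after the first: 5 × 35 = 175 days after 27 October 1992.
October has 31 days — 4 days to the end of October leaves 171.
November has 30 days (141 left).
December has 31 days (110 left).
January has 31 days (79 left).
February has 28 days (51 left).
March has 31 days (20 left).
20 days into April → 20 April 1993.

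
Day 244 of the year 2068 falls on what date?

August 31, 2068

January has 31 days (244 − 31 = 213 remain).
February has 29 days (213 − 29 = 184 remain).
March has 31 days (184 − 31 = 153 remain).
April has 30 days (153 − 30 = 123 remain).
May has 31 days (123 − 31 = 92 remain).
June has 30 days (92 − 30 = 62 remain).
July has 31 days (62 − 31 = 31 remain).
31 into August → August 31.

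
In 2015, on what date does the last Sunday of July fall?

July 26, 2015

The first Sunday of July 2015 is July 5.
July 2015 has 31 days. Adding weeks: 5, 12, 19, 26 — the last one ≤ 31 is the 26th.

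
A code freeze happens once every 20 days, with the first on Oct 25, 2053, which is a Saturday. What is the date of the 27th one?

The 27th occurrence is 26 intervals after the first: 26 × 20 = 520 days after Oct 25, 2053.
Oct has 31 days — 6 days to the end of Oct leaves 514.
From end of Oct to end of 2053 is 61 days (453 left).
2054 has 365 days (88 left).
Jan has 31 days (57 left).
Feb has 28 days (29 left).
29 days into Mar → Mar 29, 2055.

Mar 29, 2055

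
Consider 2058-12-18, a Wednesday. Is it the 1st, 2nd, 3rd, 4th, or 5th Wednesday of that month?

3rd

Day 18 falls in week ⌈18/7⌉ of the month.
Days 1–7 hold the 1st Wednesday, 8–14 the 2nd, 15–21 the 3rd, 22–28 the 4th, 29–31 the 5th.
18 is in the range for the 3rd.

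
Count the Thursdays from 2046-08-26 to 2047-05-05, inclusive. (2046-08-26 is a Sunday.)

36

2046-08-26 is a Sunday; the first Thursday on or after it is 2046-08-30 (4 days later).
From 2046-08-30 to 2047-05-05: 1 + 30 + 31 + 30 + 31 + 31 + 28 + 31 + 30 + 5 = 248 days (rest of August, September, October, November, December, January, February, March, April, May).
248 ÷ 7 = 35 full weeks with remainder 3, so 35 more Thursdays after the first → 36.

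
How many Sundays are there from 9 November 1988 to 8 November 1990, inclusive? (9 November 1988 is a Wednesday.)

9 November 1988 is a Wednesday; the first Sunday on or after it is 13 November 1988 (4 days later).
From 13 November 1988 to 8 November 1990: 48 + 365 + 312 = 725 days (rest of 1988, 1989, to 8 November 1990 in 1990).
725 ÷ 7 = 103 full weeks with remainder 4, so 103 more Sundays after the first → 104.

104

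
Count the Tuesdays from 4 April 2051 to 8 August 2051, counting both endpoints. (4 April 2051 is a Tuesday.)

4 April 2051 is a Tuesday; the first Tuesday on or after it is 4 April 2051.
From 4 April 2051 to 8 August 2051: 26 + 31 + 30 + 31 + 8 = 126 days (rest of April, May, June, July, August).
126 ÷ 7 = 18 full weeks with remainder 0, so 18 more Tuesdays after the first → 19.

19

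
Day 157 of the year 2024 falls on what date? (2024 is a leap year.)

January has 31 days (157 − 31 = 126 remain).
February has 29 days (126 − 29 = 97 remain).
March has 31 days (97 − 31 = 66 remain).
April has 30 days (66 − 30 = 36 remain).
May has 31 days (36 − 31 = 5 remain).
5 into June → June 5.

5 June 2024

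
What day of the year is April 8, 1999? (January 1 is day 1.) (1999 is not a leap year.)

Days in months before April: 31 + 28 + 31 = 90.
Plus 8 days into April → day 98.

98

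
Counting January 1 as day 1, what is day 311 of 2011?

January has 31 days (311 − 31 = 280 remain).
February has 28 days (280 − 28 = 252 remain).
March has 31 days (252 − 31 = 221 remain).
April has 30 days (221 − 30 = 191 remain).
May has 31 days (191 − 31 = 160 remain).
June has 30 days (160 − 30 = 130 remain).
July has 31 days (130 − 31 = 99 remain).
August has 31 days (99 − 31 = 68 remain).
September has 30 days (68 − 30 = 38 remain).
October has 31 days (38 − 31 = 7 remain).
7 into November → November 7.

2011-11-07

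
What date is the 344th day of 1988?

January has 31 days (344 − 31 = 313 remain).
February has 29 days (313 − 29 = 284 remain).
March has 31 days (284 − 31 = 253 remain).
April has 30 days (253 − 30 = 223 remain).
May has 31 days (223 − 31 = 192 remain).
June has 30 days (192 − 30 = 162 remain).
July has 31 days (162 − 31 = 131 remain).
August has 31 days (131 − 31 = 100 remain).
September has 30 days (100 − 30 = 70 remain).
October has 31 days (70 − 31 = 39 remain).
November has 30 days (39 − 30 = 9 remain).
9 into December → December 9.

December 9, 1988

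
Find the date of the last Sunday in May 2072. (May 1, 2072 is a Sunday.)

May 2072 begins on a Sunday, so the first Sunday is May 1.
May 2072 has 31 days. Adding weeks: 1, 8, 15, 22, 29 — the last one ≤ 31 is the 29th.

2072-05-29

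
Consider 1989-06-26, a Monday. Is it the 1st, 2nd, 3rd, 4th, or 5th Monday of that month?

Day 26 falls in week ⌈26/7⌉ of the month.
Days 1–7 hold the 1st Monday, 8–14 the 2nd, 15–21 the 3rd, 22–28 the 4th, 29–31 the 5th.
26 is in the range for the 4th.

4th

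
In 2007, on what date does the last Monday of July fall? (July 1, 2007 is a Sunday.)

30 July 2007

July 2007 begins on a Sunday, so the first Monday is July 2 (1 day later).
July 2007 has 31 days. Adding weeks: 2, 9, 16, 23, 30 — the last one ≤ 31 is the 30th.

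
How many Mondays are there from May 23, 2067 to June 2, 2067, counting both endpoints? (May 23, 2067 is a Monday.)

2

May 23, 2067 is a Monday; the first Monday on or after it is May 23, 2067.
From May 23, 2067 to June 2, 2067: 8 + 2 = 10 days (rest of May, June).
10 ÷ 7 = 1 full weeks with remainder 3, so 1 more Mondays after the first → 2.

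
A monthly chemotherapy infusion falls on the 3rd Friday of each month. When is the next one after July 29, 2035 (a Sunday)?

July 2035 starts on a Sunday; its first Friday is the 6th, so the 3rd Friday is the 20th — July 20, 2035.
That is not after July 29, 2035, so look at August 2035.
August 2035 starts on a Wednesday; its first Friday is the 3rd, so the 3rd Friday is the 17th — August 17, 2035.

August 17, 2035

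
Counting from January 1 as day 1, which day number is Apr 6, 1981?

96

Days in months before Apr: 31 + 28 + 31 = 90.
Plus 6 days into Apr → day 96.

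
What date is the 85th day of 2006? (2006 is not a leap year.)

26 March 2006

January has 31 days (85 − 31 = 54 remain).
February has 28 days (54 − 28 = 26 remain).
26 into March → March 26.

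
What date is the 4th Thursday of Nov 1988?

Nov 1988 begins on a Tuesday, so the first Thursday is Nov 3 (2 days later).
The 4th Thursday is 3 weeks later: 3 + 21 = 24.

Nov 24, 1988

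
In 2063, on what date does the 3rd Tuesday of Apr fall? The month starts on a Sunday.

Apr 17, 2063

Apr 2063 begins on a Sunday, so the first Tuesday is Apr 3 (2 days later).
The 3rd Tuesday is 2 weeks later: 3 + 14 = 17.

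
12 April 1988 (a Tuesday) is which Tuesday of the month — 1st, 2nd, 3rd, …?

2nd

Day 12 falls in week ⌈12/7⌉ of the month.
Days 1–7 hold the 1st Tuesday, 8–14 the 2nd, 15–21 the 3rd, 22–28 the 4th, 29–31 the 5th.
12 is in the range for the 2nd.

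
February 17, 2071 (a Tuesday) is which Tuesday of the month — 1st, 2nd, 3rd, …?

Day 17 falls in week ⌈17/7⌉ of the month.
Days 1–7 hold the 1st Tuesday, 8–14 the 2nd, 15–21 the 3rd, 22–28 the 4th, 29–31 the 5th.
17 is in the range for the 3rd.

3rd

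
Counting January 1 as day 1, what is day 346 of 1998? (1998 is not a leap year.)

1998-12-12

January has 31 days (346 − 31 = 315 remain).
February has 28 days (315 − 28 = 287 remain).
March has 31 days (287 − 31 = 256 remain).
April has 30 days (256 − 30 = 226 remain).
May has 31 days (226 − 31 = 195 remain).
June has 30 days (195 − 30 = 165 remain).
July has 31 days (165 − 31 = 134 remain).
August has 31 days (134 − 31 = 103 remain).
September has 30 days (103 − 30 = 73 remain).
October has 31 days (73 − 31 = 42 remain).
November has 30 days (42 − 30 = 12 remain).
12 into December → December 12.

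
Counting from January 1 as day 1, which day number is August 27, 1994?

239

Days in months before August: 31 + 28 + 31 + 30 + 31 + 30 + 31 = 212.
Plus 27 days into August → day 239.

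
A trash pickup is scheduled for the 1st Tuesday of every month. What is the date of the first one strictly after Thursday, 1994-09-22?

1994-10-04

September 1994 starts on a Thursday, so its 1st Tuesday is 1994-09-06 (5 days in).
That is not after 1994-09-22, so look at October 1994.
October 1994 starts on a Saturday, so its 1st Tuesday is 1994-10-04 (3 days in).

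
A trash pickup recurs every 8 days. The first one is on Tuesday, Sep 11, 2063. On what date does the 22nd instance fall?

The 22nd occurrence is 21 intervals after the first: 21 × 8 = 168 days after Sep 11, 2063.
Sep has 30 days — 19 days to the end of Sep leaves 149.
Oct has 31 days (118 left).
Nov has 30 days (88 left).
Dec has 31 days (57 left).
Jan has 31 days (26 left).
26 days into Feb → Feb 26, 2064.

Feb 26, 2064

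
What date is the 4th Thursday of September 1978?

September 28, 1978

September 1978 begins on a Friday, so the first Thursday is September 7 (6 days later).
The 4th Thursday is 3 weeks later: 7 + 21 = 28.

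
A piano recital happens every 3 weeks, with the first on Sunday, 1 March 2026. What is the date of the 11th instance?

The 11th occurrence is 10 intervals after the first: 10 × 21 = 210 days after 1 March 2026.
March has 31 days — 30 days to the end of March leaves 180.
April has 30 days (150 left).
May has 31 days (119 left).
June has 30 days (89 left).
July has 31 days (58 left).
August has 31 days (27 left).
27 days into September → 27 September 2026.

27 September 2026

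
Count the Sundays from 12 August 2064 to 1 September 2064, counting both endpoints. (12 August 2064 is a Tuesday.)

3

12 August 2064 is a Tuesday; the first Sunday on or after it is 17 August 2064 (5 days later).
From 17 August 2064 to 1 September 2064: 14 + 1 = 15 days (rest of August, September).
15 ÷ 7 = 2 full weeks with remainder 1, so 2 more Sundays after the first → 3.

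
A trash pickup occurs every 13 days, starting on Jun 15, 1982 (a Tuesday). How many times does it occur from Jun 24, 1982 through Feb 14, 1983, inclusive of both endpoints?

Occurrences land 13·i days after Jun 15, 1982 for i = 0, 1, 2, …
Jun 24, 1982 is 9 days after the start; 9 ÷ 13 = 0 remainder 9; since the remainder is 9, round up to i = 1. First occurrence in the window: #2 on Jun 28, 1982 (1×13 = 13 days in).
Feb 14, 1983 is 244 days after the start; 244 ÷ 13 = 18 remainder 10. Last occurrence in the window: #19 on Feb 4, 1983.
Occurrences #2 through #19: 18 in total.

18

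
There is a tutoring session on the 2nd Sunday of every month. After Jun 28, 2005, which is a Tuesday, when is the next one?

Jun 2005 starts on a Wednesday; its first Sunday is the 5th, so the 2nd Sunday is the 12th — Jun 12, 2005.
That is not after Jun 28, 2005, so look at Jul 2005.
Jul 2005 starts on a Friday; its first Sunday is the 3rd, so the 2nd Sunday is the 10th — Jul 10, 2005.

Jul 10, 2005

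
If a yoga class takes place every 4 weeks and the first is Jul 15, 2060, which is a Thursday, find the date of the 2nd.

Aug 12, 2060

The 2nd occurrence is 1 interval after the first: 1 × 28 = 28 days after Jul 15, 2060.
Jul has 31 days — 16 days to the end of Jul leaves 12.
12 days into Aug → Aug 12, 2060.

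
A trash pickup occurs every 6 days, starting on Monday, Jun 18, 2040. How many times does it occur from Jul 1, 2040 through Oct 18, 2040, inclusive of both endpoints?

18

Occurrences land 6·i days after Jun 18, 2040 for i = 0, 1, 2, …
Jul 1, 2040 is 13 days after the start; 13 ÷ 6 = 2 remainder 1; since the remainder is 1, round up to i = 3. First occurrence in the window: #4 on Jul 6, 2040 (3×6 = 18 days in).
Oct 18, 2040 is 122 days after the start; 122 ÷ 6 = 20 remainder 2. Last occurrence in the window: #21 on Oct 16, 2040.
Occurrences #4 through #21: 18 in total.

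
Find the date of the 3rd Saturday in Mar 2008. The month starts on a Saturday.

Mar 2008 begins on a Saturday, so the first Saturday is Mar 1.
The 3rd Saturday is 2 weeks later: 1 + 14 = 15.

Mar 15, 2008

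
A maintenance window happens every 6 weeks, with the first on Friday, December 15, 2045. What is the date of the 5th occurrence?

June 1, 2046

The 5th occurrence is 4 intervals after the first: 4 × 42 = 168 days after December 15, 2045.
December has 31 days — 16 days to the end of December leaves 152.
January has 31 days (121 left).
February has 28 days (93 left).
March has 31 days (62 left).
April has 30 days (32 left).
May has 31 days (1 left).
1 day into June → June 1, 2046.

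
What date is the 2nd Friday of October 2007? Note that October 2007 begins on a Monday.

2007-10-12

October 2007 begins on a Monday, so the first Friday is October 5 (4 days later).
The 2nd Friday is 1 weeks later: 5 + 7 = 12.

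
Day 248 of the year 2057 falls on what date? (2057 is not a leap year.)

Sep 5, 2057

Jan has 31 days (248 − 31 = 217 remain).
Feb has 28 days (217 − 28 = 189 remain).
Mar has 31 days (189 − 31 = 158 remain).
Apr has 30 days (158 − 30 = 128 remain).
May has 31 days (128 − 31 = 97 remain).
Jun has 30 days (97 − 30 = 67 remain).
Jul has 31 days (67 − 31 = 36 remain).
Aug has 31 days (36 − 31 = 5 remain).
5 into Sep → Sep 5.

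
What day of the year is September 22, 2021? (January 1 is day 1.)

265

Days in months before September: 31 + 28 + 31 + 30 + 31 + 30 + 31 + 31 = 243.
Plus 22 days into September → day 265.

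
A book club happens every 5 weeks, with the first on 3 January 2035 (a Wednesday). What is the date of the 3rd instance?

14 March 2035

The 3rd occurrence is 2 intervals after the first: 2 × 35 = 70 days after 3 January 2035.
January has 31 days — 28 days to the end of January leaves 42.
February has 28 days (14 left).
14 days into March → 14 March 2035.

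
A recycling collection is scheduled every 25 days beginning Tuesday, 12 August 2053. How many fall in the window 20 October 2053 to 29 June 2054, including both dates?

10

Occurrences land 25·i days after 12 August 2053 for i = 0, 1, 2, …
20 October 2053 is 69 days after the start; 69 ÷ 25 = 2 remainder 19; since the remainder is 19, round up to i = 3. First occurrence in the window: #4 on 26 October 2053 (3×25 = 75 days in).
29 June 2054 is 321 days after the start; 321 ÷ 25 = 12 remainder 21. Last occurrence in the window: #13 on 8 June 2054.
Occurrences #4 through #13: 10 in total.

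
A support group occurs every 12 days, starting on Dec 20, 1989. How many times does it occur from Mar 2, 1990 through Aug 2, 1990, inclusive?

13

Occurrences land 12·i days after Dec 20, 1989 for i = 0, 1, 2, …
Mar 2, 1990 is 72 days after the start; 72 ÷ 12 = 6 remainder 0. First occurrence in the window: #7 on Mar 2, 1990 (6×12 = 72 days in).
Aug 2, 1990 is 225 days after the start; 225 ÷ 12 = 18 remainder 9. Last occurrence in the window: #19 on Jul 24, 1990.
Occurrences #7 through #19: 13 in total.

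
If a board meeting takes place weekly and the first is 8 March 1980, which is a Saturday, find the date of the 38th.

22 November 1980

The 38th occurrence is 37 intervals after the first: 37 × 7 = 259 days after 8 March 1980.
March has 31 days — 23 days to the end of March leaves 236.
April has 30 days (206 left).
May has 31 days (175 left).
June has 30 days (145 left).
July has 31 days (114 left).
August has 31 days (83 left).
September has 30 days (53 left).
October has 31 days (22 left).
22 days into November → 22 November 1980.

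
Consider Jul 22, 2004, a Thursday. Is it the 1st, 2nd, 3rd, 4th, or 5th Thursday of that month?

4th

Day 22 falls in week ⌈22/7⌉ of the month.
Days 1–7 hold the 1st Thursday, 8–14 the 2nd, 15–21 the 3rd, 22–28 the 4th, 29–31 the 5th.
22 is in the range for the 4th.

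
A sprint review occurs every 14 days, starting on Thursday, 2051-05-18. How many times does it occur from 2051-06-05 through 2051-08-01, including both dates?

4

Occurrences land 14·i days after 2051-05-18 for i = 0, 1, 2, …
2051-06-05 is 18 days after the start; 18 ÷ 14 = 1 remainder 4; since the remainder is 4, round up to i = 2. First occurrence in the window: #3 on 2051-06-15 (2×14 = 28 days in).
2051-08-01 is 75 days after the start; 75 ÷ 14 = 5 remainder 5. Last occurrence in the window: #6 on 2051-07-27.
Occurrences #3 through #6: 4 in total.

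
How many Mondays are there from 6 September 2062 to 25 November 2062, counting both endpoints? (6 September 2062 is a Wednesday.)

11

6 September 2062 is a Wednesday; the first Monday on or after it is 11 September 2062 (5 days later).
From 11 September 2062 to 25 November 2062: 19 + 31 + 25 = 75 days (rest of September, October, November).
75 ÷ 7 = 10 full weeks with remainder 5, so 10 more Mondays after the first → 11.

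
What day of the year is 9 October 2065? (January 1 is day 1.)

Days in months before October: 31 + 28 + 31 + 30 + 31 + 30 + 31 + 31 + 30 = 273.
Plus 9 days into October → day 282.

282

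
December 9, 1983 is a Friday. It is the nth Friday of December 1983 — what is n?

Day 9 falls in week ⌈9/7⌉ of the month.
Days 1–7 hold the 1st Friday, 8–14 the 2nd, 15–21 the 3rd, 22–28 the 4th, 29–31 the 5th.
9 is in the range for the 2nd.

2nd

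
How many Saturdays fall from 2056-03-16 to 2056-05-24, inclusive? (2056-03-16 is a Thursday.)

10

2056-03-16 is a Thursday; the first Saturday on or after it is 2056-03-18 (2 days later).
From 2056-03-18 to 2056-05-24: 13 + 30 + 24 = 67 days (rest of March, April, May).
67 ÷ 7 = 9 full weeks with remainder 4, so 9 more Saturdays after the first → 10.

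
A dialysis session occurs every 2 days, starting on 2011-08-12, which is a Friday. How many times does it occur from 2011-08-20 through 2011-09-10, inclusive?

Occurrences land 2·i days after 2011-08-12 for i = 0, 1, 2, …
2011-08-20 is 8 days after the start; 8 ÷ 2 = 4 remainder 0. First occurrence in the window: #5 on 2011-08-20 (4×2 = 8 days in).
2011-09-10 is 29 days after the start; 29 ÷ 2 = 14 remainder 1. Last occurrence in the window: #15 on 2011-09-09.
Occurrences #5 through #15: 11 in total.

11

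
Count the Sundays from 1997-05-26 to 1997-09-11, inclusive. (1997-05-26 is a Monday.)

1997-05-26 is a Monday; the first Sunday on or after it is 1997-06-01 (6 days later).
From 1997-06-01 to 1997-09-11: 29 + 31 + 31 + 11 = 102 days (rest of June, July, August, September).
102 ÷ 7 = 14 full weeks with remainder 4, so 14 more Sundays after the first → 15.

15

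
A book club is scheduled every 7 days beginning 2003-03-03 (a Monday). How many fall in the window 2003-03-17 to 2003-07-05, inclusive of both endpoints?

16

Occurrences land 7·i days after 2003-03-03 for i = 0, 1, 2, …
2003-03-17 is 14 days after the start; 14 ÷ 7 = 2 remainder 0. First occurrence in the window: #3 on 2003-03-17 (2×7 = 14 days in).
2003-07-05 is 124 days after the start; 124 ÷ 7 = 17 remainder 5. Last occurrence in the window: #18 on 2003-06-30.
Occurrences #3 through #18: 16 in total.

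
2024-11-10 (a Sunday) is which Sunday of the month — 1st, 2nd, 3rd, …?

Day 10 falls in week ⌈10/7⌉ of the month.
Days 1–7 hold the 1st Sunday, 8–14 the 2nd, 15–21 the 3rd, 22–28 the 4th, 29–31 the 5th.
10 is in the range for the 2nd.

2nd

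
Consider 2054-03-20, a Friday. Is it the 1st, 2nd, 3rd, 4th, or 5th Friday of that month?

Day 20 falls in week ⌈20/7⌉ of the month.
Days 1–7 hold the 1st Friday, 8–14 the 2nd, 15–21 the 3rd, 22–28 the 4th, 29–31 the 5th.
20 is in the range for the 3rd.

3rd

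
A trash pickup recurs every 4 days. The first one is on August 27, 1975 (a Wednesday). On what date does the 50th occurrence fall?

The 50th occurrence is 49 intervals after the first: 49 × 4 = 196 days after August 27, 1975.
August has 31 days — 4 days to the end of August leaves 192.
September has 30 days (162 left).
October has 31 days (131 left).
November has 30 days (101 left).
December has 31 days (70 left).
January has 31 days (39 left).
February has 29 days (10 left).
10 days into March → March 10, 1976.

March 10, 1976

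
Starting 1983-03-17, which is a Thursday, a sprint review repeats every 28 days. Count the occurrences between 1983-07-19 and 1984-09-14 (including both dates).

Occurrences land 28·i days after 1983-03-17 for i = 0, 1, 2, …
1983-07-19 is 124 days after the start; 124 ÷ 28 = 4 remainder 12; since the remainder is 12, round up to i = 5. First occurrence in the window: #6 on 1983-08-04 (5×28 = 140 days in).
1984-09-14 is 547 days after the start; 547 ÷ 28 = 19 remainder 15. Last occurrence in the window: #20 on 1984-08-30.
Occurrences #6 through #20: 15 in total.

15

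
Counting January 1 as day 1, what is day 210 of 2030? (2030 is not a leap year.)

2030-07-29

January has 31 days (210 − 31 = 179 remain).
February has 28 days (179 − 28 = 151 remain).
March has 31 days (151 − 31 = 120 remain).
April has 30 days (120 − 30 = 90 remain).
May has 31 days (90 − 31 = 59 remain).
June has 30 days (59 − 30 = 29 remain).
29 into July → July 29.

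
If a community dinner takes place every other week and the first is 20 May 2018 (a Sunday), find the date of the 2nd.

The 2nd occurrence is 1 interval after the first: 1 × 14 = 14 days after 20 May 2018.
May has 31 days — 11 days to the end of May leaves 3.
3 days into June → 3 June 2018.

3 June 2018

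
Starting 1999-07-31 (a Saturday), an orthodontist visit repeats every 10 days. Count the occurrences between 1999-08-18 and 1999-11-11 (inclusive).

Occurrences land 10·i days after 1999-07-31 for i = 0, 1, 2, …
1999-08-18 is 18 days after the start; 18 ÷ 10 = 1 remainder 8; since the remainder is 8, round up to i = 2. First occurrence in the window: #3 on 1999-08-20 (2×10 = 20 days in).
1999-11-11 is 103 days after the start; 103 ÷ 10 = 10 remainder 3. Last occurrence in the window: #11 on 1999-11-08.
Occurrences #3 through #11: 9 in total.

9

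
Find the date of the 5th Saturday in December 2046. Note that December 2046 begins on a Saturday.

December 2046 begins on a Saturday, so the first Saturday is December 1.
The 5th Saturday is 4 weeks later: 1 + 28 = 29.

December 29, 2046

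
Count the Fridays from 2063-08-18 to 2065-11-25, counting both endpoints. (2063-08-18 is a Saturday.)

2063-08-18 is a Saturday; the first Friday on or after it is 2063-08-24 (6 days later).
From 2063-08-24 to 2065-11-25: 129 + 366 + 329 = 824 days (rest of 2063, 2064, to 2065-11-25 in 2065).
824 ÷ 7 = 117 full weeks with remainder 5, so 117 more Fridays after the first → 118.

118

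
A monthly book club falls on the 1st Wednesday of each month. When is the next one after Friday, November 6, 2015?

December 2, 2015

November 2015 starts on a Sunday, so its 1st Wednesday is November 4, 2015 (3 days in).
That is not after November 6, 2015, so look at December 2015.
December 2015 starts on a Tuesday, so its 1st Wednesday is December 2, 2015 (1 day in).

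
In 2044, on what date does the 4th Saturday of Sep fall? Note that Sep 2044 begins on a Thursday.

Sep 24, 2044

Sep 2044 begins on a Thursday, so the first Saturday is Sep 3 (2 days later).
The 4th Saturday is 3 weeks later: 3 + 21 = 24.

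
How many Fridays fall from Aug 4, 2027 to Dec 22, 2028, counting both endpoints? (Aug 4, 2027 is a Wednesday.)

Aug 4, 2027 is a Wednesday; the first Friday on or after it is Aug 6, 2027 (2 days later).
From Aug 6, 2027 to Dec 22, 2028: 147 + 357 = 504 days (rest of 2027, to Dec 22, 2028 in 2028).
504 ÷ 7 = 72 full weeks with remainder 0, so 72 more Fridays after the first → 73.

73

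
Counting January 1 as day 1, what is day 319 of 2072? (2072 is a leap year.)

January has 31 days (319 − 31 = 288 remain).
February has 29 days (288 − 29 = 259 remain).
March has 31 days (259 − 31 = 228 remain).
April has 30 days (228 − 30 = 198 remain).
May has 31 days (198 − 31 = 167 remain).
June has 30 days (167 − 30 = 137 remain).
July has 31 days (137 − 31 = 106 remain).
August has 31 days (106 − 31 = 75 remain).
September has 30 days (75 − 30 = 45 remain).
October has 31 days (45 − 31 = 14 remain).
14 into November → November 14.

2072-11-14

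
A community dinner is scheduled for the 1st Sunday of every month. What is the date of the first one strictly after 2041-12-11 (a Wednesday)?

December 2041 starts on a Sunday, so its 1st Sunday is 2041-12-01.
That is not after 2041-12-11, so look at January 2042.
January 2042 starts on a Wednesday, so its 1st Sunday is 2042-01-05 (4 days in).

2042-01-05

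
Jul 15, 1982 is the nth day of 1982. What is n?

Days in months before Jul: 31 + 28 + 31 + 30 + 31 + 30 = 181.
Plus 15 days into Jul → day 196.

196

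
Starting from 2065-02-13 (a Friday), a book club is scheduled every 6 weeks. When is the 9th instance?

The 9th occurrence is 8 intervals after the first: 8 × 42 = 336 days after 2065-02-13.
February has 28 days — 15 days to the end of February leaves 321.
March has 31 days (290 left).
April has 30 days (260 left).
May has 31 days (229 left).
June has 30 days (199 left).
July has 31 days (168 left).
August has 31 days (137 left).
September has 30 days (107 left).
October has 31 days (76 left).
November has 30 days (46 left).
December has 31 days (15 left).
15 days into January → 2066-01-15.

2066-01-15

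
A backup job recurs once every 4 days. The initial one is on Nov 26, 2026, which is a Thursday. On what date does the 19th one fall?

The 19th occurrence is 18 intervals after the first: 18 × 4 = 72 days after Nov 26, 2026.
Nov has 30 days — 4 days to the end of Nov leaves 68.
Dec has 31 days (37 left).
Jan has 31 days (6 left).
6 days into Feb → Feb 6, 2027.

Feb 6, 2027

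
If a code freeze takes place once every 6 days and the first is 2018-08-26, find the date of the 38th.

The 38th occurrence is 37 intervals after the first: 37 × 6 = 222 days after 2018-08-26.
August has 31 days — 5 days to the end of August leaves 217.
September has 30 days (187 left).
October has 31 days (156 left).
November has 30 days (126 left).
December has 31 days (95 left).
January has 31 days (64 left).
February has 28 days (36 left).
March has 31 days (5 left).
5 days into April → 2019-04-05.

2019-04-05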